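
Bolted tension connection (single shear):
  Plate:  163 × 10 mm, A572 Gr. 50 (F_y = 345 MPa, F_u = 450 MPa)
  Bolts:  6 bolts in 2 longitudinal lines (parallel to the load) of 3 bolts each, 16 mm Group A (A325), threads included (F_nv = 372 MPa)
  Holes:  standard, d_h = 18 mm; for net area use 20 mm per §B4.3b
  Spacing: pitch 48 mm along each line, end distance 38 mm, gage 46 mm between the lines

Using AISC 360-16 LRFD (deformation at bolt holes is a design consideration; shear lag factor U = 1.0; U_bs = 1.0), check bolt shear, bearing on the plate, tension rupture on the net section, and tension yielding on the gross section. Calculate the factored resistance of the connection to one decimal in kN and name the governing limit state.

336.6 kN (bolt shear governs)

Bolt shear: A_b = π(16)²/4 = 201.06 mm². φR_n = 0.75 × 372 × 201.06 × 6 × 1 = 336.6 kN.
Bearing (10 mm plate, F_u = 450 MPa): end bolts L_c = 38 − 18/2 = 29, R_n = min(1.2×29×10×450, 2.4×16×10×450) = 156.6 kN/bolt; interior L_c = 48 − 18 = 30, R_n = 162 kN/bolt. φR_n = 0.75 × (2×156.6 + 4×162) = 720.9 kN.
Tension rupture (net): A_n = (163 − 2×20)×10 = 1230 mm² (U = 1.0, A_e = A_n). φR_n = 0.75 × 450 × 1230 = 415.1 kN.
Tension yield (gross): A_g = 163×10 = 1630 mm². φR_n = 0.90 × 345 × 1630 = 506.1 kN.
Governing: min(336.6, 720.9, 415.1, 506.1) = 336.6 kN → bolt shear.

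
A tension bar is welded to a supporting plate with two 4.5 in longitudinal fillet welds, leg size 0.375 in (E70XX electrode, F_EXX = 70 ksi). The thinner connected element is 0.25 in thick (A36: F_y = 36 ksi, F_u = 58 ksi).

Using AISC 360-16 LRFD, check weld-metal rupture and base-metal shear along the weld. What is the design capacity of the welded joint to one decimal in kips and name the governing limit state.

48.6 kips (base-metal shear governs)

Weld metal: throat = 0.707×0.375 = 0.26513 in, L = 2×4.5 = 9 in. φR_n = 0.75 × 0.6 × 70 × 0.26513 × 9 = 75.2 kips.
Base metal shear (0.25 in plate): yield φR_n = 1.0×0.6×36×0.25×9 = 48.6 kips; rupture φR_n = 0.75×0.6×58×0.25×9 = 58.7 kips; take 48.6 kips (yield).
Governing: min(75.2, 48.6) = 48.6 kips → base-metal shear.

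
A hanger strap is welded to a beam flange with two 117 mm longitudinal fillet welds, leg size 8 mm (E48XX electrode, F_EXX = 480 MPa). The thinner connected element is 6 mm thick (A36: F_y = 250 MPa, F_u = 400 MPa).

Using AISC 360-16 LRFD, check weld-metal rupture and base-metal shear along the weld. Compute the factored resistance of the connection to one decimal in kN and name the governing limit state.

210.6 kN (base-metal shear governs)

Weld metal: throat = 0.707×8 = 5.656 mm, L = 2×117 = 234 mm. φR_n = 0.75 × 0.6 × 480 × 5.656 × 234 = 285.9 kN.
Base metal shear (6 mm plate): yield φR_n = 1.0×0.6×250×6×234 = 210.6 kN; rupture φR_n = 0.75×0.6×400×6×234 = 252.7 kN; take 210.6 kN (yield).
Governing: min(285.9, 210.6) = 210.6 kN → base-metal shear.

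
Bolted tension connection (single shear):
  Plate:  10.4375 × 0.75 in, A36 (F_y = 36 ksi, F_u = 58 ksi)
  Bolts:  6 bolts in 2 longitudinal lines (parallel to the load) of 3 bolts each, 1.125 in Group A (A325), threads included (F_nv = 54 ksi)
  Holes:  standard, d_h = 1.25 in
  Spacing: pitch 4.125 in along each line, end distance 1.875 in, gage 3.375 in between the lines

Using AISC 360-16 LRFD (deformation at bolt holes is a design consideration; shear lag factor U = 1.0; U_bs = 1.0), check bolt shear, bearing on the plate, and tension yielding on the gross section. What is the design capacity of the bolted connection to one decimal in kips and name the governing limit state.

Bolt shear: A_b = π(1.125)²/4 = 0.99402 in². φR_n = 0.75 × 54 × 0.99402 × 6 × 1 = 241.5 kips.
Bearing (0.75 in plate, F_u = 58 ksi): end bolts L_c = 1.875 − 1.25/2 = 1.25, R_n = min(1.2×1.25×0.75×58, 2.4×1.125×0.75×58) = 65.25 kips/bolt; interior L_c = 4.125 − 1.25 = 2.875, R_n = 117.45 kips/bolt. φR_n = 0.75 × (2×65.25 + 4×117.45) = 450.2 kips.
Tension yield (gross): A_g = 10.4375×0.75 = 7.8281 in². φR_n = 0.90 × 36 × 7.8281 = 253.6 kips.
Governing: min(241.5, 450.2, 253.6) = 241.5 kips → bolt shear.

241.5 kips (bolt shear governs)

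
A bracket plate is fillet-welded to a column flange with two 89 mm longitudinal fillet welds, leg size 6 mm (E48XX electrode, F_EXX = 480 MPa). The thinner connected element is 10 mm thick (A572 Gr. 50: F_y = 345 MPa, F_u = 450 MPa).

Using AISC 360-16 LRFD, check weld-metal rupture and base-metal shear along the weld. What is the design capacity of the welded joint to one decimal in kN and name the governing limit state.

163.1 kN (weld metal governs)

Weld metal: throat = 0.707×6 = 4.242 mm, L = 2×89 = 178 mm. φR_n = 0.75 × 0.6 × 480 × 4.242 × 178 = 163.1 kN.
Base metal shear (10 mm plate): yield φR_n = 1.0×0.6×345×10×178 = 368.5 kN; rupture φR_n = 0.75×0.6×450×10×178 = 360.5 kN; take 360.5 kN (rupture).
Governing: min(163.1, 360.5) = 163.1 kN → weld metal.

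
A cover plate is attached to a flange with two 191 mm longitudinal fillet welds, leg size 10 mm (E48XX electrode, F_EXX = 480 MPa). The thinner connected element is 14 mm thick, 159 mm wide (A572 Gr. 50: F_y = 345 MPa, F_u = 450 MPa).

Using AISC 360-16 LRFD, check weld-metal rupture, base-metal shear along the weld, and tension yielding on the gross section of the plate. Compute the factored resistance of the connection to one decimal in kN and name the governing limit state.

Weld metal: throat = 0.707×10 = 7.07 mm, L = 2×191 = 382 mm. φR_n = 0.75 × 0.6 × 480 × 7.07 × 382 = 583.4 kN.
Base metal shear (14 mm plate): yield φR_n = 1.0×0.6×345×14×382 = 1107.0 kN; rupture φR_n = 0.75×0.6×450×14×382 = 1083.0 kN; take 1083.0 kN (rupture).
Tension yield (gross): A_g = 159×14 = 2226 mm². φR_n = 0.90 × 345 × 2226 = 691.2 kN.
Governing: min(583.4, 1083.0, 691.2) = 583.4 kN → weld metal.

583.4 kN (weld metal governs)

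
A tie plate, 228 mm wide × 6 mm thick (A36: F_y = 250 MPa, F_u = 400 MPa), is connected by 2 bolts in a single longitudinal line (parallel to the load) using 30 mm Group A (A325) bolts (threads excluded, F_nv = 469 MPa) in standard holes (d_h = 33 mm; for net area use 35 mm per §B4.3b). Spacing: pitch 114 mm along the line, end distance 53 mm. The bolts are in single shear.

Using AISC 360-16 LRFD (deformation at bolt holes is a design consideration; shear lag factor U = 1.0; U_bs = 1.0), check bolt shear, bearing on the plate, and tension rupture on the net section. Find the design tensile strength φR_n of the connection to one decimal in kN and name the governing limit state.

Bolt shear: A_b = π(30)²/4 = 706.86 mm². φR_n = 0.75 × 469 × 706.86 × 2 × 1 = 497.3 kN.
Bearing (6 mm plate, F_u = 400 MPa): end bolts L_c = 53 − 33/2 = 36.5, R_n = min(1.2×36.5×6×400, 2.4×30×6×400) = 105.12 kN/bolt; interior L_c = 114 − 33 = 81, R_n = 172.8 kN/bolt. φR_n = 0.75 × (1×105.12 + 1×172.8) = 208.4 kN.
Tension rupture (net): A_n = (228 − 1×35)×6 = 1158 mm² (U = 1.0, A_e = A_n). φR_n = 0.75 × 400 × 1158 = 347.4 kN.
Governing: min(497.3, 208.4, 347.4) = 208.4 kN → bearing.

208.4 kN (bearing governs)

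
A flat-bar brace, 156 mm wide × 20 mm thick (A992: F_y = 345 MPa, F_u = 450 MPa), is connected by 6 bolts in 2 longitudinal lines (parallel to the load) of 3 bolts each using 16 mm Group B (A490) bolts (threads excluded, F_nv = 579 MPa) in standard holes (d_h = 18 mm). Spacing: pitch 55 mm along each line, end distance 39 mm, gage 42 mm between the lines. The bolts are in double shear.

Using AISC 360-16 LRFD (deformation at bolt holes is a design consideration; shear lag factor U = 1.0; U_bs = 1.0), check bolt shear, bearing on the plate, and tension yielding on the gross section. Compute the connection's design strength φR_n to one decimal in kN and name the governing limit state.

Bolt shear: A_b = π(16)²/4 = 201.06 mm². φR_n = 0.75 × 579 × 201.06 × 6 × 2 = 1047.7 kN.
Bearing (20 mm plate, F_u = 450 MPa): end bolts L_c = 39 − 18/2 = 30, R_n = min(1.2×30×20×450, 2.4×16×20×450) = 324 kN/bolt; interior L_c = 55 − 18 = 37, R_n = 345.6 kN/bolt. φR_n = 0.75 × (2×324 + 4×345.6) = 1522.8 kN.
Tension yield (gross): A_g = 156×20 = 3120 mm². φR_n = 0.90 × 345 × 3120 = 968.8 kN.
Governing: min(1047.7, 1522.8, 968.8) = 968.8 kN → gross-section yield.

968.8 kN (gross-section yield governs)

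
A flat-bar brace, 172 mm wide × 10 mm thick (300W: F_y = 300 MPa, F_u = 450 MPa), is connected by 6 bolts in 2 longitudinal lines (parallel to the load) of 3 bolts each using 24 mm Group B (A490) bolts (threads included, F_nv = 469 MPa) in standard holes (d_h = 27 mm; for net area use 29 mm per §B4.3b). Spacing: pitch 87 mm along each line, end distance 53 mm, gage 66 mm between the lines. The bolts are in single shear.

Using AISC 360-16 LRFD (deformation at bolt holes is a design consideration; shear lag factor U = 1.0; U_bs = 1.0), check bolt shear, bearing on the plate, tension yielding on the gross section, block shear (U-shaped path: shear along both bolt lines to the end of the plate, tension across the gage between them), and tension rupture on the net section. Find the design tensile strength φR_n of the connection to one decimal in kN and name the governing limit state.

384.8 kN (net-section rupture governs)

Bolt shear: A_b = π(24)²/4 = 452.39 mm². φR_n = 0.75 × 469 × 452.39 × 6 × 1 = 954.8 kN.
Bearing (10 mm plate, F_u = 450 MPa): end bolts L_c = 53 − 27/2 = 39.5, R_n = min(1.2×39.5×10×450, 2.4×24×10×450) = 213.3 kN/bolt; interior L_c = 87 − 27 = 60, R_n = 259.2 kN/bolt. φR_n = 0.75 × (2×213.3 + 4×259.2) = 1097.6 kN.
Tension yield (gross): A_g = 172×10 = 1720 mm². φR_n = 0.90 × 300 × 1720 = 464.4 kN.
Block shear: shear path 2×[53+2×87] = 2×227 mm, A_gv = 4540, A_nv = 2×(227 − 2.5×29)×10 = 3090 mm²; tension across gage: (66 − 1×29)×10 = 370 mm². R_n = min(0.6×450×3090, 0.6×300×4540) + 1.0×450×370 = min(834.3, 817.2) + 166.5 = 983.7 kN. φR_n = 0.75 × 983.7 = 737.8 kN.
Tension rupture (net): A_n = (172 − 2×29)×10 = 1140 mm² (U = 1.0, A_e = A_n). φR_n = 0.75 × 450 × 1140 = 384.8 kN.
Governing: min(954.8, 1097.6, 464.4, 737.8, 384.8) = 384.8 kN → net-section rupture.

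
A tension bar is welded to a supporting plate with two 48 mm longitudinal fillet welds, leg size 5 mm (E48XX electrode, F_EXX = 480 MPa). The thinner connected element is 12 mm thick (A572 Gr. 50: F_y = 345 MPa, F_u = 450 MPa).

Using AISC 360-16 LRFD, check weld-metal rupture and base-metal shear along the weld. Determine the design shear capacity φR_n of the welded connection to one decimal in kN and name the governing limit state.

73.3 kN (weld metal governs)

Weld metal: throat = 0.707×5 = 3.535 mm, L = 2×48 = 96 mm. φR_n = 0.75 × 0.6 × 480 × 3.535 × 96 = 73.3 kN.
Base metal shear (12 mm plate): yield φR_n = 1.0×0.6×345×12×96 = 238.5 kN; rupture φR_n = 0.75×0.6×450×12×96 = 233.3 kN; take 233.3 kN (rupture).
Governing: min(73.3, 233.3) = 73.3 kN → weld metal.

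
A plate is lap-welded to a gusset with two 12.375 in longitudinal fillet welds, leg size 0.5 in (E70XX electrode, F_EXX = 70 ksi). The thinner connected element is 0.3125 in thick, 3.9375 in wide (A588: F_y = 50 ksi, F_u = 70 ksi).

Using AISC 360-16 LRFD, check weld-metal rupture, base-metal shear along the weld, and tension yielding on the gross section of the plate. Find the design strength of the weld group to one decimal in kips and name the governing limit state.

Weld metal: throat = 0.707×0.5 = 0.3535 in, L = 2×12.375 = 24.75 in. φR_n = 0.75 × 0.6 × 70 × 0.3535 × 24.75 = 275.6 kips.
Base metal shear (0.3125 in plate): yield φR_n = 1.0×0.6×50×0.3125×24.75 = 232.0 kips; rupture φR_n = 0.75×0.6×70×0.3125×24.75 = 243.6 kips; take 232.0 kips (yield).
Tension yield (gross): A_g = 3.9375×0.3125 = 1.2305 in². φR_n = 0.90 × 50 × 1.2305 = 55.4 kips.
Governing: min(275.6, 232.0, 55.4) = 55.4 kips → gross-section yield.

55.4 kips (gross-section yield governs)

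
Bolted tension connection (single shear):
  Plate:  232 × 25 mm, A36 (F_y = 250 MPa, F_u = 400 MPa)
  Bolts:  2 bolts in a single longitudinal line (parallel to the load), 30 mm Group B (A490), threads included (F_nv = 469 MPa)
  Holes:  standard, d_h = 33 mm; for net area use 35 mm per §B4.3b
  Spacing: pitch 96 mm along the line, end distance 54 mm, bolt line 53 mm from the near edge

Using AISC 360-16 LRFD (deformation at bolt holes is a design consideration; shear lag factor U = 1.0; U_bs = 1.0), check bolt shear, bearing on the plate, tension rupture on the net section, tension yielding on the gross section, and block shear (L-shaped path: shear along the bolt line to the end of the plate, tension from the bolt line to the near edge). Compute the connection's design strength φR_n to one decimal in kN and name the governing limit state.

497.3 kN (bolt shear governs)

Bolt shear: A_b = π(30)²/4 = 706.86 mm². φR_n = 0.75 × 469 × 706.86 × 2 × 1 = 497.3 kN.
Bearing (25 mm plate, F_u = 400 MPa): end bolts L_c = 54 − 33/2 = 37.5, R_n = min(1.2×37.5×25×400, 2.4×30×25×400) = 450 kN/bolt; interior L_c = 96 − 33 = 63, R_n = 720 kN/bolt. φR_n = 0.75 × (1×450 + 1×720) = 877.5 kN.
Tension rupture (net): A_n = (232 − 1×35)×25 = 4925 mm² (U = 1.0, A_e = A_n). φR_n = 0.75 × 400 × 4925 = 1477.5 kN.
Tension yield (gross): A_g = 232×25 = 5800 mm². φR_n = 0.90 × 250 × 5800 = 1305.0 kN.
Block shear: shear path 1×[54+1×96] = 1×150 mm, A_gv = 3750, A_nv = 1×(150 − 1.5×35)×25 = 2437.5 mm²; tension to near edge: (53 − 0.5×35)×25 = 887.5 mm². R_n = min(0.6×400×2437.5, 0.6×250×3750) + 1.0×400×887.5 = min(585, 562.5) + 355 = 917.5 kN. φR_n = 0.75 × 917.5 = 688.1 kN.
Governing: min(497.3, 877.5, 1477.5, 1305.0, 688.1) = 497.3 kN → bolt shear.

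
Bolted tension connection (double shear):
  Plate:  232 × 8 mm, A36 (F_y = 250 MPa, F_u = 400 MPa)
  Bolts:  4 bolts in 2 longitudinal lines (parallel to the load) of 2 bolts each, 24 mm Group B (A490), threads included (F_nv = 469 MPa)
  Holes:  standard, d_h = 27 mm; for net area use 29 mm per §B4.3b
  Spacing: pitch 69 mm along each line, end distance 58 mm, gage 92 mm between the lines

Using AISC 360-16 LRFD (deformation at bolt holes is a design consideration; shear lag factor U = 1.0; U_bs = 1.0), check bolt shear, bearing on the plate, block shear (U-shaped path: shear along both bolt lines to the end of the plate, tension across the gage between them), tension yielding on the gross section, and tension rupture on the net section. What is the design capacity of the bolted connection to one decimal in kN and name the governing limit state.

379.8 kN (block shear governs)

Bolt shear: A_b = π(24)²/4 = 452.39 mm². φR_n = 0.75 × 469 × 452.39 × 4 × 2 = 1273.0 kN.
Bearing (8 mm plate, F_u = 400 MPa): end bolts L_c = 58 − 27/2 = 44.5, R_n = min(1.2×44.5×8×400, 2.4×24×8×400) = 170.88 kN/bolt; interior L_c = 69 − 27 = 42, R_n = 161.28 kN/bolt. φR_n = 0.75 × (2×170.88 + 2×161.28) = 498.2 kN.
Block shear: shear path 2×[58+1×69] = 2×127 mm, A_gv = 2032, A_nv = 2×(127 − 1.5×29)×8 = 1336 mm²; tension across gage: (92 − 1×29)×8 = 504 mm². R_n = min(0.6×400×1336, 0.6×250×2032) + 1.0×400×504 = min(320.64, 304.8) + 201.6 = 506.4 kN. φR_n = 0.75 × 506.4 = 379.8 kN.
Tension yield (gross): A_g = 232×8 = 1856 mm². φR_n = 0.90 × 250 × 1856 = 417.6 kN.
Tension rupture (net): A_n = (232 − 2×29)×8 = 1392 mm² (U = 1.0, A_e = A_n). φR_n = 0.75 × 400 × 1392 = 417.6 kN.
Governing: min(1273.0, 498.2, 379.8, 417.6, 417.6) = 379.8 kN → block shear.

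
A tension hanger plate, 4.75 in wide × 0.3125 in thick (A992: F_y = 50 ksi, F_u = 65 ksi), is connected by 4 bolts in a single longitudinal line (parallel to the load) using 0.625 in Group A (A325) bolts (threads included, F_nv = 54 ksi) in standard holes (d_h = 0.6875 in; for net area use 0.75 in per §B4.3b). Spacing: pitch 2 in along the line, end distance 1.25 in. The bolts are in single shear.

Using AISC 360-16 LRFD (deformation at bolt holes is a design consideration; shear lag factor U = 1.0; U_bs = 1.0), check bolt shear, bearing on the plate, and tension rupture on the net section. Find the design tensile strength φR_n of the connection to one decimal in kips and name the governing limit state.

Bolt shear: A_b = π(0.625)²/4 = 0.3068 in². φR_n = 0.75 × 54 × 0.3068 × 4 × 1 = 49.7 kips.
Bearing (0.3125 in plate, F_u = 65 ksi): end bolts L_c = 1.25 − 0.6875/2 = 0.90625, R_n = min(1.2×0.90625×0.3125×65, 2.4×0.625×0.3125×65) = 22.09 kips/bolt; interior L_c = 2 − 0.6875 = 1.3125, R_n = 30.469 kips/bolt. φR_n = 0.75 × (1×22.09 + 3×30.469) = 85.1 kips.
Tension rupture (net): A_n = (4.75 − 1×0.75)×0.3125 = 1.25 in² (U = 1.0, A_e = A_n). φR_n = 0.75 × 65 × 1.25 = 60.9 kips.
Governing: min(49.7, 85.1, 60.9) = 49.7 kips → bolt shear.

49.7 kips (bolt shear governs)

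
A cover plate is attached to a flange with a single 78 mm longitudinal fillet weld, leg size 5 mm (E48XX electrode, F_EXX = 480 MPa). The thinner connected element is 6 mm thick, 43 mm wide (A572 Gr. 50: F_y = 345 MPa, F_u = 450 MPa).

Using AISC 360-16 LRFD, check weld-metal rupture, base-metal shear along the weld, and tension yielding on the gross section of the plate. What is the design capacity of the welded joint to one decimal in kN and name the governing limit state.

59.6 kN (weld metal governs)

Weld metal: throat = 0.707×5 = 3.535 mm, L = 78 mm. φR_n = 0.75 × 0.6 × 480 × 3.535 × 78 = 59.6 kN.
Base metal shear (6 mm plate): yield φR_n = 1.0×0.6×345×6×78 = 96.9 kN; rupture φR_n = 0.75×0.6×450×6×78 = 94.8 kN; take 94.8 kN (rupture).
Tension yield (gross): A_g = 43×6 = 258 mm². φR_n = 0.90 × 345 × 258 = 80.1 kN.
Governing: min(59.6, 94.8, 80.1) = 59.6 kN → weld metal.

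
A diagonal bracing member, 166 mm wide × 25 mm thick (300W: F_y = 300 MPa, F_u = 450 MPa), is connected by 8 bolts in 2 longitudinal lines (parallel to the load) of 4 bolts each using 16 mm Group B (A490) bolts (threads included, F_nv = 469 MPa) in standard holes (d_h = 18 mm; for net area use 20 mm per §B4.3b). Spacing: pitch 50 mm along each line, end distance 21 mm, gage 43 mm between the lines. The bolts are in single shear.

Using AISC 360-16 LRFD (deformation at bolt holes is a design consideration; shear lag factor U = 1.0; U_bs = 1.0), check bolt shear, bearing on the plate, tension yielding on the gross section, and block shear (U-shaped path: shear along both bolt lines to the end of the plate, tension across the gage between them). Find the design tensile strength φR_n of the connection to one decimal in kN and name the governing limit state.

Bolt shear: A_b = π(16)²/4 = 201.06 mm². φR_n = 0.75 × 469 × 201.06 × 8 × 1 = 565.8 kN.
Bearing (25 mm plate, F_u = 450 MPa): end bolts L_c = 21 − 18/2 = 12, R_n = min(1.2×12×25×450, 2.4×16×25×450) = 162 kN/bolt; interior L_c = 50 − 18 = 32, R_n = 432 kN/bolt. φR_n = 0.75 × (2×162 + 6×432) = 2187.0 kN.
Tension yield (gross): A_g = 166×25 = 4150 mm². φR_n = 0.90 × 300 × 4150 = 1120.5 kN.
Block shear: shear path 2×[21+3×50] = 2×171 mm, A_gv = 8550, A_nv = 2×(171 − 3.5×20)×25 = 5050 mm²; tension across gage: (43 − 1×20)×25 = 575 mm². R_n = min(0.6×450×5050, 0.6×300×8550) + 1.0×450×575 = min(1363.5, 1539) + 258.75 = 1622.3 kN. φR_n = 0.75 × 1622.3 = 1216.7 kN.
Governing: min(565.8, 2187.0, 1120.5, 1216.7) = 565.8 kN → bolt shear.

565.8 kN (bolt shear governs)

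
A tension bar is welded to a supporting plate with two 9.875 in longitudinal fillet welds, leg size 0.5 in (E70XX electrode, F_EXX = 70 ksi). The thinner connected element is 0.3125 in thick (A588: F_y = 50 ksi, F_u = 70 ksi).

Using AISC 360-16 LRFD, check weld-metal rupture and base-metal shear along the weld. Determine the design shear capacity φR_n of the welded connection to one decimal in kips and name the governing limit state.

185.2 kips (base-metal shear governs)

Weld metal: throat = 0.707×0.5 = 0.3535 in, L = 2×9.875 = 19.75 in. φR_n = 0.75 × 0.6 × 70 × 0.3535 × 19.75 = 219.9 kips.
Base metal shear (0.3125 in plate): yield φR_n = 1.0×0.6×50×0.3125×19.75 = 185.2 kips; rupture φR_n = 0.75×0.6×70×0.3125×19.75 = 194.4 kips; take 185.2 kips (yield).
Governing: min(219.9, 185.2) = 185.2 kips → base-metal shear.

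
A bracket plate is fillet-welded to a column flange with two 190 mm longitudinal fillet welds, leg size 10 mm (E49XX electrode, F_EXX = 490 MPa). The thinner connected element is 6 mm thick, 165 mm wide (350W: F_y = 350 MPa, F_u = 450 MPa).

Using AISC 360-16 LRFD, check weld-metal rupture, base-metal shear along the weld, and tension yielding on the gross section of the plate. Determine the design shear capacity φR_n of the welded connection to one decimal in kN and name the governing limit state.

Weld metal: throat = 0.707×10 = 7.07 mm, L = 2×190 = 380 mm. φR_n = 0.75 × 0.6 × 490 × 7.07 × 380 = 592.4 kN.
Base metal shear (6 mm plate): yield φR_n = 1.0×0.6×350×6×380 = 478.8 kN; rupture φR_n = 0.75×0.6×450×6×380 = 461.7 kN; take 461.7 kN (rupture).
Tension yield (gross): A_g = 165×6 = 990 mm². φR_n = 0.90 × 350 × 990 = 311.9 kN.
Governing: min(592.4, 461.7, 311.9) = 311.9 kN → gross-section yield.

311.9 kN (gross-section yield governs)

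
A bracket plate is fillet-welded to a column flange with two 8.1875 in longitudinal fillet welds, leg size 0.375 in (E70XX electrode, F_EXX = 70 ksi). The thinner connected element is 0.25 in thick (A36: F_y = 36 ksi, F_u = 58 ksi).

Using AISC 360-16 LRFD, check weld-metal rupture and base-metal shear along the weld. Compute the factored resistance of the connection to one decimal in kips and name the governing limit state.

Weld metal: throat = 0.707×0.375 = 0.26513 in, L = 2×8.1875 = 16.375 in. φR_n = 0.75 × 0.6 × 70 × 0.26513 × 16.375 = 136.8 kips.
Base metal shear (0.25 in plate): yield φR_n = 1.0×0.6×36×0.25×16.375 = 88.4 kips; rupture φR_n = 0.75×0.6×58×0.25×16.375 = 106.8 kips; take 88.4 kips (yield).
Governing: min(136.8, 88.4) = 88.4 kips → base-metal shear.

88.4 kips (base-metal shear governs)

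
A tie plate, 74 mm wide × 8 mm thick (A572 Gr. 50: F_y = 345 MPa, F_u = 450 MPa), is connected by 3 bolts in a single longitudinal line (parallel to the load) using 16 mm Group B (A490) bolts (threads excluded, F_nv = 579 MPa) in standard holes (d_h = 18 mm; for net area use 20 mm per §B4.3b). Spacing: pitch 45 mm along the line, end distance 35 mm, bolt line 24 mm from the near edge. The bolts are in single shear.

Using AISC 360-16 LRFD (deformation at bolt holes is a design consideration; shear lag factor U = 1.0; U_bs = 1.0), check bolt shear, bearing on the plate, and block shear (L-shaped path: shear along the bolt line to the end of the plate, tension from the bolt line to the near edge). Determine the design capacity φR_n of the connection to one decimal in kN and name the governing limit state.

159.3 kN (block shear governs)

Bolt shear: A_b = π(16)²/4 = 201.06 mm². φR_n = 0.75 × 579 × 201.06 × 3 × 1 = 261.9 kN.
Bearing (8 mm plate, F_u = 450 MPa): end bolts L_c = 35 − 18/2 = 26, R_n = min(1.2×26×8×450, 2.4×16×8×450) = 112.32 kN/bolt; interior L_c = 45 − 18 = 27, R_n = 116.64 kN/bolt. φR_n = 0.75 × (1×112.32 + 2×116.64) = 259.2 kN.
Block shear: shear path 1×[35+2×45] = 1×125 mm, A_gv = 1000, A_nv = 1×(125 − 2.5×20)×8 = 600 mm²; tension to near edge: (24 − 0.5×20)×8 = 112 mm². R_n = min(0.6×450×600, 0.6×345×1000) + 1.0×450×112 = min(162, 207) + 50.4 = 212.4 kN. φR_n = 0.75 × 212.4 = 159.3 kN.
Governing: min(261.9, 259.2, 159.3) = 159.3 kN → block shear.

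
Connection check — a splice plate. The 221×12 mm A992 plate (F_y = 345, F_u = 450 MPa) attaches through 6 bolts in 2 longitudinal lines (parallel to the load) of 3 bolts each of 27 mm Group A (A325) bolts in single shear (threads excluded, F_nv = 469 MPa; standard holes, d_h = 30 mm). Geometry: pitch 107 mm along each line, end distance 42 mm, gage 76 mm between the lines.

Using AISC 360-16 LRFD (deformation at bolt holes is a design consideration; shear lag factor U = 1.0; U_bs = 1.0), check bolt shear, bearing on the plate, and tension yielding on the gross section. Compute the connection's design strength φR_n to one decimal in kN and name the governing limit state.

823.4 kN (gross-section yield governs)

Bolt shear: A_b = π(27)²/4 = 572.56 mm². φR_n = 0.75 × 469 × 572.56 × 6 × 1 = 1208.4 kN.
Bearing (12 mm plate, F_u = 450 MPa): end bolts L_c = 42 − 30/2 = 27, R_n = min(1.2×27×12×450, 2.4×27×12×450) = 174.96 kN/bolt; interior L_c = 107 − 30 = 77, R_n = 349.92 kN/bolt. φR_n = 0.75 × (2×174.96 + 4×349.92) = 1312.2 kN.
Tension yield (gross): A_g = 221×12 = 2652 mm². φR_n = 0.90 × 345 × 2652 = 823.4 kN.
Governing: min(1208.4, 1312.2, 823.4) = 823.4 kN → gross-section yield.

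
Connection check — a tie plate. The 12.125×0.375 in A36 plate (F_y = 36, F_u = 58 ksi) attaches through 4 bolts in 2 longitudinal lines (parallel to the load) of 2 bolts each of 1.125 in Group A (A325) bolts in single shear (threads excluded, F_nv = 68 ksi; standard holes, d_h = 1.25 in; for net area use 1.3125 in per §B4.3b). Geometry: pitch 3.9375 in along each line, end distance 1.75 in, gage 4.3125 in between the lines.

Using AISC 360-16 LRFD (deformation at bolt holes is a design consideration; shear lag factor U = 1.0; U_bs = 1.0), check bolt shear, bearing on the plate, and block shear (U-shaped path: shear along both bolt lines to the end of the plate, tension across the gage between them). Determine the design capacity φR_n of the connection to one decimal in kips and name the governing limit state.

Bolt shear: A_b = π(1.125)²/4 = 0.99402 in². φR_n = 0.75 × 68 × 0.99402 × 4 × 1 = 202.8 kips.
Bearing (0.375 in plate, F_u = 58 ksi): end bolts L_c = 1.75 − 1.25/2 = 1.125, R_n = min(1.2×1.125×0.375×58, 2.4×1.125×0.375×58) = 29.363 kips/bolt; interior L_c = 3.9375 − 1.25 = 2.6875, R_n = 58.725 kips/bolt. φR_n = 0.75 × (2×29.363 + 2×58.725) = 132.1 kips.
Block shear: shear path 2×[1.75+1×3.9375] = 2×5.6875 in, A_gv = 4.2656, A_nv = 2×(5.6875 − 1.5×1.3125)×0.375 = 2.7891 in²; tension across gage: (4.3125 − 1×1.3125)×0.375 = 1.125 in². R_n = min(0.6×58×2.7891, 0.6×36×4.2656) + 1.0×58×1.125 = min(97.061, 92.137) + 65.25 = 157.39 kips. φR_n = 0.75 × 157.39 = 118.0 kips.
Governing: min(202.8, 132.1, 118.0) = 118.0 kips → block shear.

118.0 kips (block shear governs)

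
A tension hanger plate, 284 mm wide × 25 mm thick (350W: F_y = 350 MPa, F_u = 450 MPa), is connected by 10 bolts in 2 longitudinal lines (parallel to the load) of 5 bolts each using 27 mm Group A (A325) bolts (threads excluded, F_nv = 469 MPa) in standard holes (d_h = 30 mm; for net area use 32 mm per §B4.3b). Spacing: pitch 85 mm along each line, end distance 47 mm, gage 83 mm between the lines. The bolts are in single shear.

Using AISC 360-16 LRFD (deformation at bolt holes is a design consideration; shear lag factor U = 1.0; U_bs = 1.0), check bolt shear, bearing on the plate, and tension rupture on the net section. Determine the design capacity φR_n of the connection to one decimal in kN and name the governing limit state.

Bolt shear: A_b = π(27)²/4 = 572.56 mm². φR_n = 0.75 × 469 × 572.56 × 10 × 1 = 2014.0 kN.
Bearing (25 mm plate, F_u = 450 MPa): end bolts L_c = 47 − 30/2 = 32, R_n = min(1.2×32×25×450, 2.4×27×25×450) = 432 kN/bolt; interior L_c = 85 − 30 = 55, R_n = 729 kN/bolt. φR_n = 0.75 × (2×432 + 8×729) = 5022.0 kN.
Tension rupture (net): A_n = (284 − 2×32)×25 = 5500 mm² (U = 1.0, A_e = A_n). φR_n = 0.75 × 450 × 5500 = 1856.3 kN.
Governing: min(2014.0, 5022.0, 1856.3) = 1856.3 kN → net-section rupture.

1856.3 kN (net-section rupture governs)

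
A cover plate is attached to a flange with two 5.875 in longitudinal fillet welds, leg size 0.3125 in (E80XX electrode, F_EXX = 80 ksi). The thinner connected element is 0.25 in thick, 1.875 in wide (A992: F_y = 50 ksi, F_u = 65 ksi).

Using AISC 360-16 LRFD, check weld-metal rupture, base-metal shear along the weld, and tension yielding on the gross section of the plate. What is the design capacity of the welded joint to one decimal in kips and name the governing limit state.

21.1 kips (gross-section yield governs)

Weld metal: throat = 0.707×0.3125 = 0.22094 in, L = 2×5.875 = 11.75 in. φR_n = 0.75 × 0.6 × 80 × 0.22094 × 11.75 = 93.5 kips.
Base metal shear (0.25 in plate): yield φR_n = 1.0×0.6×50×0.25×11.75 = 88.1 kips; rupture φR_n = 0.75×0.6×65×0.25×11.75 = 85.9 kips; take 85.9 kips (rupture).
Tension yield (gross): A_g = 1.875×0.25 = 0.46875 in². φR_n = 0.90 × 50 × 0.46875 = 21.1 kips.
Governing: min(93.5, 85.9, 21.1) = 21.1 kips → gross-section yield.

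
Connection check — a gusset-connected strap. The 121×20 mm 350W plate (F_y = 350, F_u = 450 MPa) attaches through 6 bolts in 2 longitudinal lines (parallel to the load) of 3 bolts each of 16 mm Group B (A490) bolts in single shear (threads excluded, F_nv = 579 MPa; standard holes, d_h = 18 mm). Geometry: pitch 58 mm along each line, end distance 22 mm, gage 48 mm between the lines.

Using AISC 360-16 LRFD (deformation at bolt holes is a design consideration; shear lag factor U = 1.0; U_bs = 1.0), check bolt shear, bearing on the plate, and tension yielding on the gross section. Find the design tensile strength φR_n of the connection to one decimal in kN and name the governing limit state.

Bolt shear: A_b = π(16)²/4 = 201.06 mm². φR_n = 0.75 × 579 × 201.06 × 6 × 1 = 523.9 kN.
Bearing (20 mm plate, F_u = 450 MPa): end bolts L_c = 22 − 18/2 = 13, R_n = min(1.2×13×20×450, 2.4×16×20×450) = 140.4 kN/bolt; interior L_c = 58 − 18 = 40, R_n = 345.6 kN/bolt. φR_n = 0.75 × (2×140.4 + 4×345.6) = 1247.4 kN.
Tension yield (gross): A_g = 121×20 = 2420 mm². φR_n = 0.90 × 350 × 2420 = 762.3 kN.
Governing: min(523.9, 1247.4, 762.3) = 523.9 kN → bolt shear.

523.9 kN (bolt shear governs)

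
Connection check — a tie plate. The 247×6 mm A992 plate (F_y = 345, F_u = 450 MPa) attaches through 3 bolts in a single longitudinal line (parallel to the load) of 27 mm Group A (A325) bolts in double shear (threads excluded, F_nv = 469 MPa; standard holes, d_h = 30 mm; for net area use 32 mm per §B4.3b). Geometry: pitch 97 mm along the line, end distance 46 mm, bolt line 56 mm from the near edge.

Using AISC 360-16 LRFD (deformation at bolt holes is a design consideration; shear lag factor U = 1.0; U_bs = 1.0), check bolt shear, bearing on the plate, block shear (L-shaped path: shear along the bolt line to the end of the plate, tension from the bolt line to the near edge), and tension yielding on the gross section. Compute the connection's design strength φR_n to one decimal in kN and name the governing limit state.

275.4 kN (block shear governs)

Bolt shear: A_b = π(27)²/4 = 572.56 mm². φR_n = 0.75 × 469 × 572.56 × 3 × 2 = 1208.4 kN.
Bearing (6 mm plate, F_u = 450 MPa): end bolts L_c = 46 − 30/2 = 31, R_n = min(1.2×31×6×450, 2.4×27×6×450) = 100.44 kN/bolt; interior L_c = 97 − 30 = 67, R_n = 174.96 kN/bolt. φR_n = 0.75 × (1×100.44 + 2×174.96) = 337.8 kN.
Block shear: shear path 1×[46+2×97] = 1×240 mm, A_gv = 1440, A_nv = 1×(240 − 2.5×32)×6 = 960 mm²; tension to near edge: (56 − 0.5×32)×6 = 240 mm². R_n = min(0.6×450×960, 0.6×345×1440) + 1.0×450×240 = min(259.2, 298.08) + 108 = 367.2 kN. φR_n = 0.75 × 367.2 = 275.4 kN.
Tension yield (gross): A_g = 247×6 = 1482 mm². φR_n = 0.90 × 345 × 1482 = 460.2 kN.
Governing: min(1208.4, 337.8, 275.4, 460.2) = 275.4 kN → block shear.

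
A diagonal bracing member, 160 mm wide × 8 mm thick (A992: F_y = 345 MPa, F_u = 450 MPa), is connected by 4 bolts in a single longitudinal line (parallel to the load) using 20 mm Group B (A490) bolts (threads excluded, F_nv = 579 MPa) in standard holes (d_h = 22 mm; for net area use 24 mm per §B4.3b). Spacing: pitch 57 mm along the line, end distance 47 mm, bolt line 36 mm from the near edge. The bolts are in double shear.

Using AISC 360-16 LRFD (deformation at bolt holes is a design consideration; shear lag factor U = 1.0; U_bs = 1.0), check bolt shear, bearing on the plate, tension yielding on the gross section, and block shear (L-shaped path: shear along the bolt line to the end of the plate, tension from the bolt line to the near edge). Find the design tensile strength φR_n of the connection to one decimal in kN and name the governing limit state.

281.9 kN (block shear governs)

Bolt shear: A_b = π(20)²/4 = 314.16 mm². φR_n = 0.75 × 579 × 314.16 × 4 × 2 = 1091.4 kN.
Bearing (8 mm plate, F_u = 450 MPa): end bolts L_c = 47 − 22/2 = 36, R_n = min(1.2×36×8×450, 2.4×20×8×450) = 155.52 kN/bolt; interior L_c = 57 − 22 = 35, R_n = 151.2 kN/bolt. φR_n = 0.75 × (1×155.52 + 3×151.2) = 456.8 kN.
Tension yield (gross): A_g = 160×8 = 1280 mm². φR_n = 0.90 × 345 × 1280 = 397.4 kN.
Block shear: shear path 1×[47+3×57] = 1×218 mm, A_gv = 1744, A_nv = 1×(218 − 3.5×24)×8 = 1072 mm²; tension to near edge: (36 − 0.5×24)×8 = 192 mm². R_n = min(0.6×450×1072, 0.6×345×1744) + 1.0×450×192 = min(289.44, 361.01) + 86.4 = 375.84 kN. φR_n = 0.75 × 375.84 = 281.9 kN.
Governing: min(1091.4, 456.8, 397.4, 281.9) = 281.9 kN → block shear.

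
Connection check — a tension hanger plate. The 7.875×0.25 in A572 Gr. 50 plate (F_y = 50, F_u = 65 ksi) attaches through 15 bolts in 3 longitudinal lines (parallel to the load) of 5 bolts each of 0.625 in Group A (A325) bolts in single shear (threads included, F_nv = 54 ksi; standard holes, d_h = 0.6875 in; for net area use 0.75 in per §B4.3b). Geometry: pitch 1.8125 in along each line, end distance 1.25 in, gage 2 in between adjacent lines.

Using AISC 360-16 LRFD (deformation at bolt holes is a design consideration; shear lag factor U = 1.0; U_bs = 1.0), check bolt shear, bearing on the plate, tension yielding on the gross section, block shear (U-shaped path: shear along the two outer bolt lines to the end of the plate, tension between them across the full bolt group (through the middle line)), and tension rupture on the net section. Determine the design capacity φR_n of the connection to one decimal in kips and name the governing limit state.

Bolt shear: A_b = π(0.625)²/4 = 0.3068 in². φR_n = 0.75 × 54 × 0.3068 × 15 × 1 = 186.4 kips.
Bearing (0.25 in plate, F_u = 65 ksi): end bolts L_c = 1.25 − 0.6875/2 = 0.90625, R_n = min(1.2×0.90625×0.25×65, 2.4×0.625×0.25×65) = 17.672 kips/bolt; interior L_c = 1.8125 − 0.6875 = 1.125, R_n = 21.938 kips/bolt. φR_n = 0.75 × (3×17.672 + 12×21.938) = 237.2 kips.
Tension yield (gross): A_g = 7.875×0.25 = 1.9688 in². φR_n = 0.90 × 50 × 1.9688 = 88.6 kips.
Block shear: shear path 2×[1.25+4×1.8125] = 2×8.5 in, A_gv = 4.25, A_nv = 2×(8.5 − 4.5×0.75)×0.25 = 2.5625 in²; tension across gage: (4 − 2×0.75)×0.25 = 0.625 in². R_n = min(0.6×65×2.5625, 0.6×50×4.25) + 1.0×65×0.625 = min(99.938, 127.5) + 40.625 = 140.56 kips. φR_n = 0.75 × 140.56 = 105.4 kips.
Tension rupture (net): A_n = (7.875 − 3×0.75)×0.25 = 1.4063 in² (U = 1.0, A_e = A_n). φR_n = 0.75 × 65 × 1.4063 = 68.6 kips.
Governing: min(186.4, 237.2, 88.6, 105.4, 68.6) = 68.6 kips → net-section rupture.

68.6 kips (net-section rupture governs)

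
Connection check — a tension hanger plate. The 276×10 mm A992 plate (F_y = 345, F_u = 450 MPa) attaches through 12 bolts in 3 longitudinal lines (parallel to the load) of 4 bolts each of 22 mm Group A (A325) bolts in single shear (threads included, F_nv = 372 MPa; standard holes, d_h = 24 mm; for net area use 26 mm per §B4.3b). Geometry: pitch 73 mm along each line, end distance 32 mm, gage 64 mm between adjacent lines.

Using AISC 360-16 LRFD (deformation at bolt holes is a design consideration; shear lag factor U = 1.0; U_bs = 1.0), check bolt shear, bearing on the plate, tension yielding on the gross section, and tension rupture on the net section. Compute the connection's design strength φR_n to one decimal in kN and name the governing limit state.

668.3 kN (net-section rupture governs)

Bolt shear: A_b = π(22)²/4 = 380.13 mm². φR_n = 0.75 × 372 × 380.13 × 12 × 1 = 1272.7 kN.
Bearing (10 mm plate, F_u = 450 MPa): end bolts L_c = 32 − 24/2 = 20, R_n = min(1.2×20×10×450, 2.4×22×10×450) = 108 kN/bolt; interior L_c = 73 − 24 = 49, R_n = 237.6 kN/bolt. φR_n = 0.75 × (3×108 + 9×237.6) = 1846.8 kN.
Tension yield (gross): A_g = 276×10 = 2760 mm². φR_n = 0.90 × 345 × 2760 = 857.0 kN.
Tension rupture (net): A_n = (276 − 3×26)×10 = 1980 mm² (U = 1.0, A_e = A_n). φR_n = 0.75 × 450 × 1980 = 668.3 kN.
Governing: min(1272.7, 1846.8, 857.0, 668.3) = 668.3 kN → net-section rupture.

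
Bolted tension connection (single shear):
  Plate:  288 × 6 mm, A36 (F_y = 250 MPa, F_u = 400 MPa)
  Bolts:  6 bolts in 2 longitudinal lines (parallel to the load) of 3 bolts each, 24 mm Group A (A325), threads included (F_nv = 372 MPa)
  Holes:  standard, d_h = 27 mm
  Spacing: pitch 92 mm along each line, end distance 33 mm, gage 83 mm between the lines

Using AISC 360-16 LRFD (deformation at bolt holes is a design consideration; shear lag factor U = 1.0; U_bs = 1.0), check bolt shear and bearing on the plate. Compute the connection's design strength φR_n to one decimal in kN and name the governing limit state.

499.0 kN (bearing governs)

Bolt shear: A_b = π(24)²/4 = 452.39 mm². φR_n = 0.75 × 372 × 452.39 × 6 × 1 = 757.3 kN.
Bearing (6 mm plate, F_u = 400 MPa): end bolts L_c = 33 − 27/2 = 19.5, R_n = min(1.2×19.5×6×400, 2.4×24×6×400) = 56.16 kN/bolt; interior L_c = 92 − 27 = 65, R_n = 138.24 kN/bolt. φR_n = 0.75 × (2×56.16 + 4×138.24) = 499.0 kN.
Governing: min(757.3, 499.0) = 499.0 kN → bearing.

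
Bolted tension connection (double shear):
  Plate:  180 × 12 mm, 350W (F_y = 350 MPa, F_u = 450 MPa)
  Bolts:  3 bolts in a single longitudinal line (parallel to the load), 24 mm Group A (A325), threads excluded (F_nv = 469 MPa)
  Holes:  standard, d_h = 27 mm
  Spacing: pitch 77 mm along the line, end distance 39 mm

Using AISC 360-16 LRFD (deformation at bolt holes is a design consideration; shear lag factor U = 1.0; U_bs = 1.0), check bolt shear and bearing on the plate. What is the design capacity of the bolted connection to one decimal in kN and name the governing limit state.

590.5 kN (bearing governs)

Bolt shear: A_b = π(24)²/4 = 452.39 mm². φR_n = 0.75 × 469 × 452.39 × 3 × 2 = 954.8 kN.
Bearing (12 mm plate, F_u = 450 MPa): end bolts L_c = 39 − 27/2 = 25.5, R_n = min(1.2×25.5×12×450, 2.4×24×12×450) = 165.24 kN/bolt; interior L_c = 77 − 27 = 50, R_n = 311.04 kN/bolt. φR_n = 0.75 × (1×165.24 + 2×311.04) = 590.5 kN.
Governing: min(954.8, 590.5) = 590.5 kN → bearing.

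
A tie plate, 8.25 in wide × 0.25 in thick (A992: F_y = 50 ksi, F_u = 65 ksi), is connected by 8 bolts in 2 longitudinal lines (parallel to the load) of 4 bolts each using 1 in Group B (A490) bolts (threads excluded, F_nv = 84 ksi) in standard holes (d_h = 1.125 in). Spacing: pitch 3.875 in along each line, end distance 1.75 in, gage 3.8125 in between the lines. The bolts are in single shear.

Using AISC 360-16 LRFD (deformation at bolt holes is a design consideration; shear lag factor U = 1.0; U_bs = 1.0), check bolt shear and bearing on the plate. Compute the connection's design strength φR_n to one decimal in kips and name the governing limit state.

Bolt shear: A_b = π(1)²/4 = 0.7854 in². φR_n = 0.75 × 84 × 0.7854 × 8 × 1 = 395.8 kips.
Bearing (0.25 in plate, F_u = 65 ksi): end bolts L_c = 1.75 − 1.125/2 = 1.1875, R_n = min(1.2×1.1875×0.25×65, 2.4×1×0.25×65) = 23.156 kips/bolt; interior L_c = 3.875 − 1.125 = 2.75, R_n = 39 kips/bolt. φR_n = 0.75 × (2×23.156 + 6×39) = 210.2 kips.
Governing: min(395.8, 210.2) = 210.2 kips → bearing.

210.2 kips (bearing governs)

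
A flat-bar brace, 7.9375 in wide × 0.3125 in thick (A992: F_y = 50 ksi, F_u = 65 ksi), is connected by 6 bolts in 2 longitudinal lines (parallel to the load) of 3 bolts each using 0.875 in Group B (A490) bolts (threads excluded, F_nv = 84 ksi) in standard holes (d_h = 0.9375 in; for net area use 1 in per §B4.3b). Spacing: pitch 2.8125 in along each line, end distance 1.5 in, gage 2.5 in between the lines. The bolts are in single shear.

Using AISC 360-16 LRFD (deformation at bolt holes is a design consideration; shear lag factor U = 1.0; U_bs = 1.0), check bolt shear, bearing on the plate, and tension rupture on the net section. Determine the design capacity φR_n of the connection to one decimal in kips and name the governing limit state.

90.5 kips (net-section rupture governs)

Bolt shear: A_b = π(0.875)²/4 = 0.60132 in². φR_n = 0.75 × 84 × 0.60132 × 6 × 1 = 227.3 kips.
Bearing (0.3125 in plate, F_u = 65 ksi): end bolts L_c = 1.5 − 0.9375/2 = 1.03125, R_n = min(1.2×1.03125×0.3125×65, 2.4×0.875×0.3125×65) = 25.137 kips/bolt; interior L_c = 2.8125 − 0.9375 = 1.875, R_n = 42.656 kips/bolt. φR_n = 0.75 × (2×25.137 + 4×42.656) = 165.7 kips.
Tension rupture (net): A_n = (7.9375 − 2×1)×0.3125 = 1.8555 in² (U = 1.0, A_e = A_n). φR_n = 0.75 × 65 × 1.8555 = 90.5 kips.
Governing: min(227.3, 165.7, 90.5) = 90.5 kips → net-section rupture.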